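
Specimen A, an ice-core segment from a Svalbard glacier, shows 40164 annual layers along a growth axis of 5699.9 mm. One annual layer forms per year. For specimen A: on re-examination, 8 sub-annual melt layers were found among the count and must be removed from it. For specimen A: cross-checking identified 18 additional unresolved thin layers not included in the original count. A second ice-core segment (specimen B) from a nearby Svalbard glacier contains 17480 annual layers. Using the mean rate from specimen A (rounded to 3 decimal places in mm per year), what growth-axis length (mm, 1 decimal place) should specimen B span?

Specimen A: after corrections the count is 40164 − 8 + 18 = 40174 annual layers.
A: Extension rate ≈ 5699.9 / 40174 = 0.142 mm/year.
B's length ≈ 0.142 × 17480 = 2482.2 mm.

2482.2 mm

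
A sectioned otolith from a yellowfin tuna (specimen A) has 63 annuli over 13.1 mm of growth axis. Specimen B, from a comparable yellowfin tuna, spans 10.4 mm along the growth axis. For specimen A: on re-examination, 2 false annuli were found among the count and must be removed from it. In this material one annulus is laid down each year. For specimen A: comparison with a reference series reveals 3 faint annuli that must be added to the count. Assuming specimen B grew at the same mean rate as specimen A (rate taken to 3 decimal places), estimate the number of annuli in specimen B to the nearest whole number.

51 annuli

Specimen A: true annulus count = 63 − 2 + 3 = 64.
A: Mean rate = 13.1 mm / 64 years ≈ 0.205 mm/yr.
B spans 10.4 / 0.205 = 50.73 years ≈ 51 annuli.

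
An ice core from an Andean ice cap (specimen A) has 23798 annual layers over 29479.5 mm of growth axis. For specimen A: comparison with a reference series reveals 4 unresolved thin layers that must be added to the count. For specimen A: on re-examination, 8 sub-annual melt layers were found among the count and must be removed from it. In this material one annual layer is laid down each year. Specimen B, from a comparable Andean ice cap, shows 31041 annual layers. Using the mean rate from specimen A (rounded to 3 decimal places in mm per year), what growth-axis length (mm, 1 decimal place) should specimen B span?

38459.8 mm

Specimen A: correcting the raw count gives 23798 − 8 + 4 = 23794 true annual layers.
A: Mean rate = 29479.5 mm / 23794 years ≈ 1.239 mm per year.
Length of B = 1.239 × 31041 = 38459.8 mm.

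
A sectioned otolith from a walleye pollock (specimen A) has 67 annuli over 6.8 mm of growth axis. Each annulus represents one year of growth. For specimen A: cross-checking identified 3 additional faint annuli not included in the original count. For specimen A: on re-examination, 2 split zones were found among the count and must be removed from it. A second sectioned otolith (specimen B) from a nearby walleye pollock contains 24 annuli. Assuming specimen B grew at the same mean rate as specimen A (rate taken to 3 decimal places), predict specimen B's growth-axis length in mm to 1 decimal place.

Specimen A: adjusted count: 67 − 2 + 3 = 68 annuli.
A: Extension rate ≈ 6.8 / 68 = 0.100 mm per year.
B's length ≈ 0.100 × 24 = 2.4 mm.

2.4 mm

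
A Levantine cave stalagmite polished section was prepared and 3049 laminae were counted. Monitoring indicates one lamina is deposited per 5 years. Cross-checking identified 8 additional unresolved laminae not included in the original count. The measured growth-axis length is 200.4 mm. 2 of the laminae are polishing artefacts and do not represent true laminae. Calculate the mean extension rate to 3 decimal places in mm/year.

0.013 mm/year

True lamina count = 3049 − 2 + 8 = 3055.
3055 laminae at 5 years each span 3055 × 5 = 15275 years.
Mean rate = 200.4 mm / 15275 years ≈ 0.013 mm/year.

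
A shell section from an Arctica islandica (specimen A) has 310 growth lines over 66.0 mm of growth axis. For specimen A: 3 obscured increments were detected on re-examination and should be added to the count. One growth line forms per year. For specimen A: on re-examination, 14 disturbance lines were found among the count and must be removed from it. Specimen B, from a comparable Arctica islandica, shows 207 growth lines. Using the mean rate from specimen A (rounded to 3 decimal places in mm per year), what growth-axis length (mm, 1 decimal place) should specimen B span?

Specimen A: correcting the raw count gives 310 − 14 + 3 = 299 true growth lines.
A: Mean rate = 66.0 mm / 299 years ≈ 0.221 mm per year.
B's length ≈ 0.221 × 207 = 45.7 mm.

45.7 mm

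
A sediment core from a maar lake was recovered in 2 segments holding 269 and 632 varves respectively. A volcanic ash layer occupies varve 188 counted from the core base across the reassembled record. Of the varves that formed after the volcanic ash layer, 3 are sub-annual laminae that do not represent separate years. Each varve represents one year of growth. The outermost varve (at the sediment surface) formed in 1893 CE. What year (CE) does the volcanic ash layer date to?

1183 CE

Total varves = 269 + 632 = 901.
901 − 188 = 713 varves lie beyond the volcanic ash layer toward the sediment surface.
Excluding 3 false varves: 713 − 3 = 710.
The varve at the sediment surface is 1893 CE, so the volcanic ash layer dates to 1893 − 710 = 1183 CE.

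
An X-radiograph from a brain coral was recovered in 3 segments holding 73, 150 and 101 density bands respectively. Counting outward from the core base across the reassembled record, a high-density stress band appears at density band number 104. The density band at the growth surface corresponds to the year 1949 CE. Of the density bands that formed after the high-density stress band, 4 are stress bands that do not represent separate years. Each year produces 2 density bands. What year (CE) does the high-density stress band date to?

Total density bands = 73 + 150 + 101 = 324.
324 − 104 = 220 density bands lie beyond the high-density stress band toward the growth surface.
220 − 4 false = 216 true density bands after the high-density stress band.
With 2 density bands per year, 216 / 2 = 108 years.
Counting back 108 years from 1949 CE places the high-density stress band in 1949 − 108 = 1841 CE.

1841 CE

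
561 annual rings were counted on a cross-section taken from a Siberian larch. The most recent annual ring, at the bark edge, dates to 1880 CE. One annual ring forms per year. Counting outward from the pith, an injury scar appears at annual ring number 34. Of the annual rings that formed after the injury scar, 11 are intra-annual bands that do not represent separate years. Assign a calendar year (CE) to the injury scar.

1364 CE

561 − 34 = 527 annual rings lie beyond the injury scar toward the bark edge.
527 − 11 false = 516 true annual rings after the injury scar.
Counting back 516 years from 1880 CE places the injury scar in 1880 − 516 = 1364 CE.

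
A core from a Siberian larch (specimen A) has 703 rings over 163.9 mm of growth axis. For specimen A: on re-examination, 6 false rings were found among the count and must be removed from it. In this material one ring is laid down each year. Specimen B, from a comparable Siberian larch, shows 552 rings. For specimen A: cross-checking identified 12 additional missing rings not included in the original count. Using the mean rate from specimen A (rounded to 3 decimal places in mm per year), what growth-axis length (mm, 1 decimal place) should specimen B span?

Specimen A: true ring count = 703 − 6 + 12 = 709.
A: 163.9 mm over 709 years gives 163.9 / 709 ≈ 0.231 mm/yr.
B's length ≈ 0.231 × 552 = 127.5 mm.

127.5 mm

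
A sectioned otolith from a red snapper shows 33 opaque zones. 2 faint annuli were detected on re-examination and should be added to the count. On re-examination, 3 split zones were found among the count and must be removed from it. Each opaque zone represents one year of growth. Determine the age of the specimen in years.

True opaque zone count = 33 − 3 + 2 = 32.
With a one-to-one opaque zone periodicity this is 32 years.

32 years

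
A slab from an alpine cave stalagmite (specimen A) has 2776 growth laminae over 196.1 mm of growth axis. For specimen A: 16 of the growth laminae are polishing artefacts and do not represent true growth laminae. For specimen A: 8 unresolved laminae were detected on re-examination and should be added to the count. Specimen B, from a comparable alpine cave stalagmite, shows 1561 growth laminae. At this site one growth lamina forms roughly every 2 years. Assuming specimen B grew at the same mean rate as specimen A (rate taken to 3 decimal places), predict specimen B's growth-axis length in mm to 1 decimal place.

109.3 mm

Specimen A: after corrections the count is 2776 − 16 + 8 = 2768 growth laminae.
Specimen A: 2768 growth laminae at 2 years each span 2768 × 2 = 5536 years.
A: Mean rate = 196.1 mm / 5536 years ≈ 0.035 mm/year.
Specimen B: multiplying by 2 years per growth lamina: 1561 × 2 = 3122 years. Length of B = 0.035 × 3122 = 109.3 mm.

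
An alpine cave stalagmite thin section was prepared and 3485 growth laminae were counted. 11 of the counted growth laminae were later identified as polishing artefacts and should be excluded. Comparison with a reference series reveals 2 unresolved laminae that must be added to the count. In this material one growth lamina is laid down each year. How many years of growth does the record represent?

3476 years

Correcting the raw count gives 3485 − 11 + 2 = 3476 true growth laminae.
One growth lamina per year makes the duration 3476 years.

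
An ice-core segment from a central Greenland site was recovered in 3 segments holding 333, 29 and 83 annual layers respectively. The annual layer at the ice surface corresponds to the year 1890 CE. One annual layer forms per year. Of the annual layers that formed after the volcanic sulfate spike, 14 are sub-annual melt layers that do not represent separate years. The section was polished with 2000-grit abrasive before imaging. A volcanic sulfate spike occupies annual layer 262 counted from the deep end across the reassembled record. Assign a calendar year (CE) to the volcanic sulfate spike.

1721 CE

Total annual layers = 333 + 29 + 83 = 445.
445 − 262 = 183 annual layers lie beyond the volcanic sulfate spike toward the ice surface.
183 − 14 false = 169 true annual layers after the volcanic sulfate spike.
1890 − 169 = 1721 CE.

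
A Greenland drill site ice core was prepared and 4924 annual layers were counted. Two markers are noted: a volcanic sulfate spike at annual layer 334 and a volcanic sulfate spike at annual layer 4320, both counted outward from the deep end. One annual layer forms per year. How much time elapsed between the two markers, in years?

3986 yr

4320 − 334 = 3986 annual layers lie between the two events.
That is 3986 years at one annual layer per year.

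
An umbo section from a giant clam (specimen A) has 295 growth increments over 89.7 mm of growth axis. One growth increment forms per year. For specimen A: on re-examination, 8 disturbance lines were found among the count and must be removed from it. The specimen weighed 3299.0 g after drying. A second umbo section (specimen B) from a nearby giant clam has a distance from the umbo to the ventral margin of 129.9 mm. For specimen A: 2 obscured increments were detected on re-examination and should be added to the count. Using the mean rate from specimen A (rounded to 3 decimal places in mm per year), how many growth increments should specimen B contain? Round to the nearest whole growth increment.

419 growth increments

Specimen A: adjusted count: 295 − 8 + 2 = 289 growth increments.
A: Extension rate ≈ 89.7 / 289 = 0.310 mm/year.
Specimen B: 129.9 mm / 0.310 mm per year = 419.03 years ≈ 419 growth increments.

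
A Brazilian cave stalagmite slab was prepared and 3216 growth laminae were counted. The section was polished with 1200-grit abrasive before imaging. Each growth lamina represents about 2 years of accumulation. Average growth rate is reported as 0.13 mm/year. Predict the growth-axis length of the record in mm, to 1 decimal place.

836.2 mm

3216 growth laminae at 2 years each span 3216 × 2 = 6432 years.
6432 years at 0.13 mm/year gives 0.13 × 6432 = 836.2 mm.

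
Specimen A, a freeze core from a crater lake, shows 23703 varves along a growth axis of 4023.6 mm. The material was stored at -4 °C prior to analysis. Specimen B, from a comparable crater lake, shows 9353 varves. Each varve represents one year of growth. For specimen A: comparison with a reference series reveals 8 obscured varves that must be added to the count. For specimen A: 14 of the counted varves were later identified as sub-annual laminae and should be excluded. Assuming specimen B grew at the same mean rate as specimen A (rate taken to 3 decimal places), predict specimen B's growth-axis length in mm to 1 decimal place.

Specimen A: after corrections the count is 23703 − 14 + 8 = 23697 varves.
A: Mean rate = 4023.6 mm / 23697 years ≈ 0.170 mm per year.
B's length ≈ 0.170 × 9353 = 1590.0 mm.

1590.0 mm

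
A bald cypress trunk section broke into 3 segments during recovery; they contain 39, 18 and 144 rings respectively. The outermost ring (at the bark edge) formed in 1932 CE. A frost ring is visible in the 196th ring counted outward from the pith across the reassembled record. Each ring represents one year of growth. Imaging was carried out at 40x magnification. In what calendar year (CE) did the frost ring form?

1927 CE

Total rings = 39 + 18 + 144 = 201.
Between ring 196 and the bark edge there are 201 − 196 = 5 rings.
The ring at the bark edge is 1932 CE, so the frost ring dates to 1932 − 5 = 1927 CE.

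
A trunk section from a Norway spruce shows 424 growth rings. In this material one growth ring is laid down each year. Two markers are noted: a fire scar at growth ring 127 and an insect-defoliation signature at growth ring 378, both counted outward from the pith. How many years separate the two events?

251 years

Separation: 378 − 127 = 251 growth rings.
At one growth ring per year, 251 years elapsed between them.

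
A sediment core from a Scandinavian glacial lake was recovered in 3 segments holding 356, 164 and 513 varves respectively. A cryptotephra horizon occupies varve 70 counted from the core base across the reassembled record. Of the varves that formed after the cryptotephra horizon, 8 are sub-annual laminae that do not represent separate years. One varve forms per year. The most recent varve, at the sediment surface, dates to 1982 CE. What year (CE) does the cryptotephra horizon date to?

Total varves = 356 + 164 + 513 = 1033.
The cryptotephra horizon sits at varve 70 from the core base, so 1033 − 70 = 963 varves formed after it.
963 − 8 false = 955 true varves after the cryptotephra horizon.
Counting back 955 years from 1982 CE places the cryptotephra horizon in 1982 − 955 = 1027 CE.

1027 CE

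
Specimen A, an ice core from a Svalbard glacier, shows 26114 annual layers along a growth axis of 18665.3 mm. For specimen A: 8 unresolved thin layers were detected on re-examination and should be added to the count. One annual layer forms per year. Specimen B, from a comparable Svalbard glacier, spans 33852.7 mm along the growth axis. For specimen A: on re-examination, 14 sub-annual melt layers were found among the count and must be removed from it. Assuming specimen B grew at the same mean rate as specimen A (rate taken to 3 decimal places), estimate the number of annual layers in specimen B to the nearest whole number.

Specimen A: after corrections the count is 26114 − 14 + 8 = 26108 annual layers.
A: 18665.3 mm over 26108 years gives 18665.3 / 26108 ≈ 0.715 mm per year.
Specimen B: 33852.7 mm / 0.715 mm per year = 47346.43 years ≈ 47346 annual layers.

47346 annual layers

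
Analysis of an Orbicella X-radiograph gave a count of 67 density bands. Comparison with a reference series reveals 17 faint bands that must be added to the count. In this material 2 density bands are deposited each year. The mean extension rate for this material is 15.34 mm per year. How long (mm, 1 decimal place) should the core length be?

Adjusted count: 67 + 17 = 84 density bands.
With 2 density bands per year, 84 / 2 = 42 years.
42 years at 15.34 mm/year gives 15.34 × 42 = 644.3 mm.

644.3 mm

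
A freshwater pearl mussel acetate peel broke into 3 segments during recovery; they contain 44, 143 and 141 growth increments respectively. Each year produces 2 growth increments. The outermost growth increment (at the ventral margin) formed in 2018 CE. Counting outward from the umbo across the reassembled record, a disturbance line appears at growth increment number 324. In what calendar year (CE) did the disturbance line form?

Total growth increments = 44 + 143 + 141 = 328.
The disturbance line sits at growth increment 324 from the umbo, so 328 − 324 = 4 growth increments formed after it.
Dividing by 2 growth increments per year: 4 / 2 = 2 years.
2018 − 2 = 2016 CE.

2016 CE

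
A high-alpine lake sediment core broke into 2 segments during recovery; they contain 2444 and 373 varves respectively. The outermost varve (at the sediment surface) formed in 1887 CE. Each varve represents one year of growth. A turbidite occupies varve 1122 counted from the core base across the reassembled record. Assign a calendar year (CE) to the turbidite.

Total varves = 2444 + 373 = 2817.
Between varve 1122 and the sediment surface there are 2817 − 1122 = 1695 varves.
1887 − 1695 = 192 CE.

192 CE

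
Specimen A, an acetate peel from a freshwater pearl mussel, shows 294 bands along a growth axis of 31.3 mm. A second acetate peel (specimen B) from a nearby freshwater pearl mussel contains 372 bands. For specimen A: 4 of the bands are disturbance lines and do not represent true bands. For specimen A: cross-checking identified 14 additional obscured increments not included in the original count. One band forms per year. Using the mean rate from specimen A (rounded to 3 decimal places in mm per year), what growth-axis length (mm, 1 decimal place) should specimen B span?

Specimen A: true band count = 294 − 4 + 14 = 304.
A: Extension rate ≈ 31.3 / 304 = 0.103 mm/yr.
Length of B = 0.103 × 372 = 38.3 mm.

38.3 mm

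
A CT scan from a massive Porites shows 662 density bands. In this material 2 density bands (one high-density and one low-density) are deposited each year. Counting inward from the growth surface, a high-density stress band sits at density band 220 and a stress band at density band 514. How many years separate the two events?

The two markers are separated by 514 − 220 = 294 density bands.
294 density bands at 2 per year is 294 / 2 = 147 years.

147 years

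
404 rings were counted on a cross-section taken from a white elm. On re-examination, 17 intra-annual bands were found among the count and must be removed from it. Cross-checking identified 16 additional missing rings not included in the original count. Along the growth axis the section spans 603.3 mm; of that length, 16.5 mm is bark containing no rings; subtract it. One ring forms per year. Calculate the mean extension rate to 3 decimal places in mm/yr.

1.456 mm/yr

True ring count = 404 − 17 + 16 = 403.
Removing the 16.5 mm offcut leaves 603.3 − 16.5 = 586.8 mm.
Mean rate = 586.8 mm / 403 years ≈ 1.456 mm/yr.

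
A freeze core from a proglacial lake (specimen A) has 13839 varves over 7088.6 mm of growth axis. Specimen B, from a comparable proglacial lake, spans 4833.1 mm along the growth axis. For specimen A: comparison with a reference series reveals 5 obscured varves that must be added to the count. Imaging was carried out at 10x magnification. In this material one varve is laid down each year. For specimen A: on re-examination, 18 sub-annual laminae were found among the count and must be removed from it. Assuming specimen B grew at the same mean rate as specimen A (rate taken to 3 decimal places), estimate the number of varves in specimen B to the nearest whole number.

Specimen A: adjusted count: 13839 − 18 + 5 = 13826 varves.
A: Mean rate = 7088.6 mm / 13826 years ≈ 0.513 mm/year.
For B, 4833.1 / 0.513 = 9421.25 years ≈ 9421 varves.

9421 varves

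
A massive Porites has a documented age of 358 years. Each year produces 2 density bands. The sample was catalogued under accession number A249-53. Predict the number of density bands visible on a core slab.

358 years at 2 density bands per year gives 358 × 2 = 716 density bands.
So 716 density bands should be present.

716 density bands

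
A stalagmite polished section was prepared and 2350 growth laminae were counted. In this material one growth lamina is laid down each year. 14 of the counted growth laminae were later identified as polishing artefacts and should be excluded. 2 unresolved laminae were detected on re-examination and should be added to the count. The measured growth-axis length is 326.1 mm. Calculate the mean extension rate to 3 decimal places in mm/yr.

After corrections the count is 2350 − 14 + 2 = 2338 growth laminae.
Mean rate = 326.1 mm / 2338 years ≈ 0.139 mm/yr.

0.139 mm/yr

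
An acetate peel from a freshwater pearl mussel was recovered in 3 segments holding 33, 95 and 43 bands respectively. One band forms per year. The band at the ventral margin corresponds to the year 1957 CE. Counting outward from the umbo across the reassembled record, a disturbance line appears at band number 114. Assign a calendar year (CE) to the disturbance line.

1900 CE

Total bands = 33 + 95 + 43 = 171.
The disturbance line sits at band 114 from the umbo, so 171 − 114 = 57 bands formed after it.
Counting back 57 years from 1957 CE places the disturbance line in 1957 − 57 = 1900 CE.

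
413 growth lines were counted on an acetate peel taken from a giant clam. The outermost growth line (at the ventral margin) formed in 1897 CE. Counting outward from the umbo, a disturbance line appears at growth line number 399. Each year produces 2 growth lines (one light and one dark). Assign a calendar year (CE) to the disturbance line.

413 − 399 = 14 growth lines lie beyond the disturbance line toward the ventral margin.
With 2 growth lines per year, 14 / 2 = 7 years.
The growth line at the ventral margin is 1897 CE, so the disturbance line dates to 1897 − 7 = 1890 CE.

1890 CE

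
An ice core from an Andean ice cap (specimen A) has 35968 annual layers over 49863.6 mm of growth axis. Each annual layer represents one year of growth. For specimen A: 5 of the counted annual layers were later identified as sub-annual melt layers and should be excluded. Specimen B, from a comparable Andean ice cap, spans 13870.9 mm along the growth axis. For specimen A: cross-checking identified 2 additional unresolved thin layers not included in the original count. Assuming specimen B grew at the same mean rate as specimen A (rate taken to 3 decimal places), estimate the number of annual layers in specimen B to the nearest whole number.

Specimen A: true annual layer count = 35968 − 5 + 2 = 35965.
A: Extension rate ≈ 49863.6 / 35965 = 1.386 mm per year.
B spans 13870.9 / 1.386 = 10007.86 years ≈ 10008 annual layers.

10008 annual layers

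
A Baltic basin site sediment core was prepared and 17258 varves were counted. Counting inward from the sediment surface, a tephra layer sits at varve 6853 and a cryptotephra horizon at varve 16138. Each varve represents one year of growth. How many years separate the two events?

9285 yr

The two markers are separated by 16138 − 6853 = 9285 varves.
One varve per year makes the interval 9285 years.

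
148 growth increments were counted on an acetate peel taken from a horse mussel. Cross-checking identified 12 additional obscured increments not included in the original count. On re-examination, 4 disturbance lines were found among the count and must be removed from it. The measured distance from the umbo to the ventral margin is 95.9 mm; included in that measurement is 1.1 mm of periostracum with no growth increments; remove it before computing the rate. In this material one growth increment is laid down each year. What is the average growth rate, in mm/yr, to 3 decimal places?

0.608 mm/yr

Correcting the raw count gives 148 − 4 + 12 = 156 true growth increments.
Net length = 95.9 − 1.1 = 94.8 mm.
Mean rate = 94.8 mm / 156 years ≈ 0.608 mm/yr.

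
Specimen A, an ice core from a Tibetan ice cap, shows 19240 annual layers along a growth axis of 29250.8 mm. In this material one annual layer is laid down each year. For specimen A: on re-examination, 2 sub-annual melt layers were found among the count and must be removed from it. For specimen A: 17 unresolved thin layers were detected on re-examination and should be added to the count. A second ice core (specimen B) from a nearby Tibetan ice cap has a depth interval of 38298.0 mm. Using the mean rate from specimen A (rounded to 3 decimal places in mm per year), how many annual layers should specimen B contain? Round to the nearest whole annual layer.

25213 annual layers

Specimen A: after corrections the count is 19240 − 2 + 17 = 19255 annual layers.
A: 29250.8 mm over 19255 years gives 29250.8 / 19255 ≈ 1.519 mm/yr.
B spans 38298.0 / 1.519 = 25212.64 years ≈ 25213 annual layers.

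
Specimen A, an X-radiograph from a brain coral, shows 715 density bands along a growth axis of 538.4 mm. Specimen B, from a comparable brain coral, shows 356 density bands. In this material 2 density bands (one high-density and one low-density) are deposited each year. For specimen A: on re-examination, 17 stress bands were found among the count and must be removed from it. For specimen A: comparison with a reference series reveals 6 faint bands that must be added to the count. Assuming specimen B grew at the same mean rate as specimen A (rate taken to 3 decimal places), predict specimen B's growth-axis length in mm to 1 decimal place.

272.3 mm

Specimen A: correcting the raw count gives 715 − 17 + 6 = 704 true density bands.
Specimen A: dividing by 2 density bands per year: 704 / 2 = 352 years.
A: Extension rate ≈ 538.4 / 352 = 1.530 mm/year.
Specimen B: with 2 density bands per year, 356 / 2 = 178 years. For B, 1.530 mm/year × 178 years = 272.3 mm.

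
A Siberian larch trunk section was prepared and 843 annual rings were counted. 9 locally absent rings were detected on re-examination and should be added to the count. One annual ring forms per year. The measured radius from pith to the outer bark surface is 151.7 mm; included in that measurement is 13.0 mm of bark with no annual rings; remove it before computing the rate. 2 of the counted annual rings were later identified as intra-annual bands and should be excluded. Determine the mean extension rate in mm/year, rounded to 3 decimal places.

0.163 mm/year

Adjusted count: 843 − 2 + 9 = 850 annual rings.
Net length = 151.7 − 13.0 = 138.7 mm.
Mean rate = 138.7 mm / 850 years ≈ 0.163 mm/year.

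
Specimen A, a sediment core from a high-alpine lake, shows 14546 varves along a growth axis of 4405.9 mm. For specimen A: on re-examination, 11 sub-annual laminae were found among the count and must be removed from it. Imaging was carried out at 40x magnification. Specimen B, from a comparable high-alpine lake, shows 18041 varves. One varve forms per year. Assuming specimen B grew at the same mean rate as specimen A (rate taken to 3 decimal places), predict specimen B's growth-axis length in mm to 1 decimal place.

Specimen A: correcting the raw count gives 14546 − 11 = 14535 true varves.
A: 4405.9 mm over 14535 years gives 4405.9 / 14535 ≈ 0.303 mm per year.
B's length ≈ 0.303 × 18041 = 5466.4 mm.

5466.4 mm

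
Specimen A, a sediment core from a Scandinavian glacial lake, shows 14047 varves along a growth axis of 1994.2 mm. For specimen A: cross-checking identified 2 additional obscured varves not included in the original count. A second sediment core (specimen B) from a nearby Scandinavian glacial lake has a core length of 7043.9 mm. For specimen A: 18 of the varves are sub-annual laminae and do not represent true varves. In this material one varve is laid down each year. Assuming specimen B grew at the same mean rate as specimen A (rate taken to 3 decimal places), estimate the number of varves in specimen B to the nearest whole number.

49605 varves

Specimen A: after corrections the count is 14047 − 18 + 2 = 14031 varves.
A: Mean rate = 1994.2 mm / 14031 years ≈ 0.142 mm/yr.
Specimen B: 7043.9 mm / 0.142 mm per year = 49604.93 years ≈ 49605 varves.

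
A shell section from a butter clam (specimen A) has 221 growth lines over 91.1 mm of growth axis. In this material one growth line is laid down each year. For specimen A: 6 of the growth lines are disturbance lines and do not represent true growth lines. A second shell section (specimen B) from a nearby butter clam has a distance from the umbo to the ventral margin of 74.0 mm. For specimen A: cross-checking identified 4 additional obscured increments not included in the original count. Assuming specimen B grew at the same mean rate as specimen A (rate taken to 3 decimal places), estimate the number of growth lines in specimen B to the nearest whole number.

Specimen A: correcting the raw count gives 221 − 6 + 4 = 219 true growth lines.
A: Extension rate ≈ 91.1 / 219 = 0.416 mm/yr.
Specimen B: 74.0 mm / 0.416 mm per year = 177.88 years ≈ 178 growth lines.

178 growth lines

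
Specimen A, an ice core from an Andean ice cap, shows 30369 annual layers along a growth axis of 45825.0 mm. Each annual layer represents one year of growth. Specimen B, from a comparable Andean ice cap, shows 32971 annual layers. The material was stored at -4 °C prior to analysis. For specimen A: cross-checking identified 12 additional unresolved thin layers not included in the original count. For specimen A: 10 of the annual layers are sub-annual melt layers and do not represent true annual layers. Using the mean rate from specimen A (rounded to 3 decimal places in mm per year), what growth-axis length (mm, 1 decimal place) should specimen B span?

Specimen A: true annual layer count = 30369 − 10 + 12 = 30371.
A: 45825.0 mm over 30371 years gives 45825.0 / 30371 ≈ 1.509 mm/yr.
B's length ≈ 1.509 × 32971 = 49753.2 mm.

49753.2 mm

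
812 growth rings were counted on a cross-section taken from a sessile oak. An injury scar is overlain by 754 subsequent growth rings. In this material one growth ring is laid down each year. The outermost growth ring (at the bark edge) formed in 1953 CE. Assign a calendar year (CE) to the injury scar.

754 growth rings post-date the injury scar.
Counting back 754 years from 1953 CE places the injury scar in 1953 − 754 = 1199 CE.

1199 CE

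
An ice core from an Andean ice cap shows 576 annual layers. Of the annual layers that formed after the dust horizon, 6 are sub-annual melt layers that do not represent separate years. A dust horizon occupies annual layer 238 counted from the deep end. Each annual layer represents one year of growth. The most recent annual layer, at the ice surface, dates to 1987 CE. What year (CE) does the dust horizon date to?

1655 CE

Between annual layer 238 and the ice surface there are 576 − 238 = 338 annual layers.
Excluding 6 false annual layers: 338 − 6 = 332.
1987 − 332 = 1655 CE.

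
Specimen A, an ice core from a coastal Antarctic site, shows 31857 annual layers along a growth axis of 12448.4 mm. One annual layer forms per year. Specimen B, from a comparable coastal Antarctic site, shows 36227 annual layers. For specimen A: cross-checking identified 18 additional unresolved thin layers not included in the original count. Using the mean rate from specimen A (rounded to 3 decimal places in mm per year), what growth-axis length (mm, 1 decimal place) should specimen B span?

14164.8 mm

Specimen A: adjusted count: 31857 + 18 = 31875 annual layers.
A: Extension rate ≈ 12448.4 / 31875 = 0.391 mm per year.
For B, 0.391 mm/year × 36227 years = 14164.8 mm.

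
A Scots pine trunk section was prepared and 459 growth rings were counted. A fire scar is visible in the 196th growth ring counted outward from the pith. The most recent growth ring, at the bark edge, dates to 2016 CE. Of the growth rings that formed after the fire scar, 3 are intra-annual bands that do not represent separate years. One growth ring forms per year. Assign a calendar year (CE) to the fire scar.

459 − 196 = 263 growth rings lie beyond the fire scar toward the bark edge.
Removing the 3 false growth rings leaves 263 − 3 = 260 true growth rings beyond the fire scar.
Counting back 260 years from 2016 CE places the fire scar in 2016 − 260 = 1756 CE.

1756 CE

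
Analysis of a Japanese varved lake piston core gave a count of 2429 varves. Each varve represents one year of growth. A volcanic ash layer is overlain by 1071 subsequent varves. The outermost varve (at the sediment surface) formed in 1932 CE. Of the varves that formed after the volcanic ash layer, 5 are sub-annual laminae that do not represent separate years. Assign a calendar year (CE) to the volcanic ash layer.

1071 varves post-date the volcanic ash layer.
Removing the 5 false varves leaves 1071 − 5 = 1066 true varves beyond the volcanic ash layer.
Counting back 1066 years from 1932 CE places the volcanic ash layer in 1932 − 1066 = 866 CE.

866 CE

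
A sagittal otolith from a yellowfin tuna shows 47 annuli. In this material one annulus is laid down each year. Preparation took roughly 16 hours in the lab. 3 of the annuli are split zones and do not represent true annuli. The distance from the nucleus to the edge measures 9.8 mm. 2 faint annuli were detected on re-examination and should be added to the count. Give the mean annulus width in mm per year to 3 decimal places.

Adjusted count: 47 − 3 + 2 = 46 annuli.
9.8 mm over 46 years gives 9.8 / 46 ≈ 0.213 mm per year.

0.213 mm per year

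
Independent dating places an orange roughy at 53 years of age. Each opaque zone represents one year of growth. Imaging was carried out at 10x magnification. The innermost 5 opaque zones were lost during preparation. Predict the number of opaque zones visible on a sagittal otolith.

Expected opaque zones over 53 years: 53.
53 − 5 missed = 48 opaque zones expected in the prepared section.

48 opaque zones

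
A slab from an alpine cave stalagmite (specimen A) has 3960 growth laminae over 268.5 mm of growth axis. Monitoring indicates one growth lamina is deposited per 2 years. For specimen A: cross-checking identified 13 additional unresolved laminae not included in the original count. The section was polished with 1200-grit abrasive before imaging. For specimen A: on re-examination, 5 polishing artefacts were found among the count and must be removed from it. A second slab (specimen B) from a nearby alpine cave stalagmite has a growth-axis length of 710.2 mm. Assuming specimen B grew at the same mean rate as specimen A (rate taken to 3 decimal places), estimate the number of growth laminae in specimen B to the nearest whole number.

Specimen A: after corrections the count is 3960 − 5 + 13 = 3968 growth laminae.
Specimen A: multiplying by 2 years per growth lamina: 3968 × 2 = 7936 years.
A: Mean rate = 268.5 mm / 7936 years ≈ 0.034 mm per year.
Specimen B: 710.2 mm / 0.034 mm per year = 20888.24 years; at 2 years per growth lamina that is 20888.24 / 2 ≈ 10444 growth laminae.

10444 growth laminae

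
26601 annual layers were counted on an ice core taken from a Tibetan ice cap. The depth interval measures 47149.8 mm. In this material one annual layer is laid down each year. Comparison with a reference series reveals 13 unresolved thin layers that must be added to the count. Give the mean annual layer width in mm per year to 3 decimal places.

Correcting the raw count gives 26601 + 13 = 26614 true annual layers.
Mean rate = 47149.8 mm / 26614 years ≈ 1.772 mm per year.

1.772 mm per year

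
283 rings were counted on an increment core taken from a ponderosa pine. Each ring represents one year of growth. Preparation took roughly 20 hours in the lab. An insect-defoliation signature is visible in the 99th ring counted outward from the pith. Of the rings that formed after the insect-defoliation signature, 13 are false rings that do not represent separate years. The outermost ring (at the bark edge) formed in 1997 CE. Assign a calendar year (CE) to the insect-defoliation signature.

1826 CE

283 − 99 = 184 rings lie beyond the insect-defoliation signature toward the bark edge.
184 − 13 false = 171 true rings after the insect-defoliation signature.
Counting back 171 years from 1997 CE places the insect-defoliation signature in 1997 − 171 = 1826 CE.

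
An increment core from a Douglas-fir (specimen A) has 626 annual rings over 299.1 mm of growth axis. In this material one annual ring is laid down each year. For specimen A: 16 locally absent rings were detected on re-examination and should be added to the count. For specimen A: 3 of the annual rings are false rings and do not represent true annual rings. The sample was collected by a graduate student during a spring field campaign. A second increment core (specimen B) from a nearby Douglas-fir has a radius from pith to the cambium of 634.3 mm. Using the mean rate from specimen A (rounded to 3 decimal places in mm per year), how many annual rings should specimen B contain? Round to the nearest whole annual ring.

Specimen A: true annual ring count = 626 − 3 + 16 = 639.
A: 299.1 mm over 639 years gives 299.1 / 639 ≈ 0.468 mm/year.
Specimen B: 634.3 mm / 0.468 mm per year = 1355.34 years ≈ 1355 annual rings.

1355 annual rings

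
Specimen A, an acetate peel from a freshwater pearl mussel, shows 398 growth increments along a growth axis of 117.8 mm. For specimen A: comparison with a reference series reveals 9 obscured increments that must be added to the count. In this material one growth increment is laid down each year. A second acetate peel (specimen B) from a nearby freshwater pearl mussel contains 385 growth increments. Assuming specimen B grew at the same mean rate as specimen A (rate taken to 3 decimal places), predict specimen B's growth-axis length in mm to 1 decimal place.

Specimen A: after corrections the count is 398 + 9 = 407 growth increments.
A: Mean rate = 117.8 mm / 407 years ≈ 0.289 mm per year.
B's length ≈ 0.289 × 385 = 111.3 mm.

111.3 mm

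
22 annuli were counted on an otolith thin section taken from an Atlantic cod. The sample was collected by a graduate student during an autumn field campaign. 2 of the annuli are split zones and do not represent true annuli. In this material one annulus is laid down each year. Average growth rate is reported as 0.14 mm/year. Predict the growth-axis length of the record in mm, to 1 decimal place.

2.8 mm

True annulus count = 22 − 2 = 20.
20 years at 0.14 mm/year gives 0.14 × 20 = 2.8 mm.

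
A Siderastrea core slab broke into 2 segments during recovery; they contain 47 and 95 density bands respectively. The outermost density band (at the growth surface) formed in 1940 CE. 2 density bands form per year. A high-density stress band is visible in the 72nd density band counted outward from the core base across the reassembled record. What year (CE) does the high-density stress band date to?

1905 CE

Total density bands = 47 + 95 = 142.
The high-density stress band sits at density band 72 from the core base, so 142 − 72 = 70 density bands formed after it.
70 density bands at 2 per year is 70 / 2 = 35 years.
Counting back 35 years from 1940 CE places the high-density stress band in 1940 − 35 = 1905 CE.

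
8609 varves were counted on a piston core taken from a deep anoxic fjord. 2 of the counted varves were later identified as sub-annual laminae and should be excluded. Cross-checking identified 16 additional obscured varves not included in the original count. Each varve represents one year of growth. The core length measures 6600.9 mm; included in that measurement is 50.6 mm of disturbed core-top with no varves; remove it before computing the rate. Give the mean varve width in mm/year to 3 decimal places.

0.760 mm/year

Correcting the raw count gives 8609 − 2 + 16 = 8623 true varves.
Removing the 50.6 mm offcut leaves 6600.9 − 50.6 = 6550.3 mm.
Extension rate ≈ 6550.3 / 8623 = 0.760 mm/year.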